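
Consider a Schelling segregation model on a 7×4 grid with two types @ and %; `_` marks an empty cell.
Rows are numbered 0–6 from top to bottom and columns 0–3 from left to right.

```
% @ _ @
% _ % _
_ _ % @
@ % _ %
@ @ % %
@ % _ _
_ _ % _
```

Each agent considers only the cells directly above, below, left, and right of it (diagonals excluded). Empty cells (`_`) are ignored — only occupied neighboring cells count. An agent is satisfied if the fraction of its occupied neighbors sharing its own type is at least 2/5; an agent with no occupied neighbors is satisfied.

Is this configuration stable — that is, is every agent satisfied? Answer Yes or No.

Row 0: (0,0)% 1/2 satisfied · (0,1)@ 0/1 not · (0,3)@ 0/0 satisfied
Row 1: (1,0)% 1/1 satisfied · (1,2)% 1/1 satisfied
Row 2: (2,2)% 1/2 satisfied · (2,3)@ 0/2 not
Row 3: (3,0)@ 1/2 satisfied · (3,1)% 0/2 not · (3,3)% 1/2 satisfied
Row 4: (4,0)@ 3/3 satisfied · (4,1)@ 1/4 not · (4,2)% 1/2 satisfied · (4,3)% 2/2 satisfied
Row 5: (5,0)@ 1/2 satisfied · (5,1)% 0/2 not
Row 6: (6,2)% 0/0 satisfied
For instance (0,1) has only 0/1 same-type neighbors, below 2/5.

No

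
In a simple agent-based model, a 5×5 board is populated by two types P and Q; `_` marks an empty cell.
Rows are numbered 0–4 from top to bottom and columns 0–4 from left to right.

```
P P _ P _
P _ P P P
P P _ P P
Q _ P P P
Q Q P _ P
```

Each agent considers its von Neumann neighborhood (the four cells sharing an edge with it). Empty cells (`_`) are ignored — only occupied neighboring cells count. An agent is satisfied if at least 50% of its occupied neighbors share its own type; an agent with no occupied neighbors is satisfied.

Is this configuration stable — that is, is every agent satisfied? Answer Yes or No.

Yes

Row 0: (0,0)P 2/2 ✓ · (0,1)P 1/1 ✓ · (0,3)P 1/1 ✓
Row 1: (1,0)P 2/2 ✓ · (1,2)P 1/1 ✓ · (1,3)P 4/4 ✓ · (1,4)P 2/2 ✓
Row 2: (2,0)P 2/3 ✓ · (2,1)P 1/1 ✓ · (2,3)P 3/3 ✓ · (2,4)P 3/3 ✓
Row 3: (3,0)Q 1/2 ✓ · (3,2)P 2/2 ✓ · (3,3)P 3/3 ✓ · (3,4)P 3/3 ✓
Row 4: (4,0)Q 2/2 ✓ · (4,1)Q 1/2 ✓ · (4,2)P 1/2 ✓ · (4,4)P 1/1 ✓
All meet the threshold, so the configuration is stable.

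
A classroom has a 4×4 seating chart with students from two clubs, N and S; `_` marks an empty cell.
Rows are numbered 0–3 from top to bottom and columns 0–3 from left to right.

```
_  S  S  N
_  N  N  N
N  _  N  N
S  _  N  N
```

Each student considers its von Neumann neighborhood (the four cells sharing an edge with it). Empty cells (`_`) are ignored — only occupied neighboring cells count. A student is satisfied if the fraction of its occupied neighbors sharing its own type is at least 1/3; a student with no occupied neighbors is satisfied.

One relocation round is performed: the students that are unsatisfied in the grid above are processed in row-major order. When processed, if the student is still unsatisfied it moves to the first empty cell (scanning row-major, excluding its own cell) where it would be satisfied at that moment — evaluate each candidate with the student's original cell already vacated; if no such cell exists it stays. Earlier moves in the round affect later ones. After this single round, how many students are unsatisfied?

0

Initially unsatisfied (in order): (2,0), (3,0).
  (2,0) → (1,0).
  (3,0): now satisfied by earlier moves; stays.
Resulting grid:
_ S S N
N N N N
_ _ N N
S _ N N
All satisfied now.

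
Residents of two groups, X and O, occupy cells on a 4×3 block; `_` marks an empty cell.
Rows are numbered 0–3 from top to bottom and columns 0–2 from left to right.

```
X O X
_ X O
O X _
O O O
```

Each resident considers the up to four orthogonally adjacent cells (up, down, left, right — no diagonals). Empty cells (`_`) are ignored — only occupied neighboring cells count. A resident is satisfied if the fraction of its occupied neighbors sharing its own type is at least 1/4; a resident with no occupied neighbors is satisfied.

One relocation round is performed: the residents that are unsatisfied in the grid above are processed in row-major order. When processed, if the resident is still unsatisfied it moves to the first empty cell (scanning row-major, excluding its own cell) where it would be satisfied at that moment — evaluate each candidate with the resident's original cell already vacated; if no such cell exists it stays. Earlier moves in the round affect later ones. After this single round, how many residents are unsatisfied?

Initially unsatisfied (in order): (0,0), (0,1), (0,2), (1,2).
  (0,0) → (1,0).
  (0,1) → (2,2).
  (0,2) → (0,0).
  (1,2): now satisfied by earlier moves; stays.
Resulting grid:
X _ _
X X O
O X O
O O O
All satisfied now.

0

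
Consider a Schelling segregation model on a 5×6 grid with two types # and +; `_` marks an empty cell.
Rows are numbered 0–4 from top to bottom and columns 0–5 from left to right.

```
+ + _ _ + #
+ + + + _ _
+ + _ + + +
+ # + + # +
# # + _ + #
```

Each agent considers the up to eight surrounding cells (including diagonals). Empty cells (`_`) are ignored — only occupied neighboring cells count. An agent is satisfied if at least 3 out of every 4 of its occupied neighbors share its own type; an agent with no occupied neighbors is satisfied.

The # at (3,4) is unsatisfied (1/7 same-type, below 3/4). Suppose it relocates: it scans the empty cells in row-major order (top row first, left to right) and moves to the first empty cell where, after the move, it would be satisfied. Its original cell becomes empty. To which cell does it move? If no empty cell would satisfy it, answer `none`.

none

Vacating (3,4). Empty cells in order:
  (0,2): 0/4 same-type → still unsatisfied.
  (0,3): 0/3 same-type → still unsatisfied.
  (1,4): 1/6 same-type → still unsatisfied.
  (1,5): 1/4 same-type → still unsatisfied.
  (2,2): 1/8 same-type → still unsatisfied.
  (4,3): 0/4 same-type → still unsatisfied.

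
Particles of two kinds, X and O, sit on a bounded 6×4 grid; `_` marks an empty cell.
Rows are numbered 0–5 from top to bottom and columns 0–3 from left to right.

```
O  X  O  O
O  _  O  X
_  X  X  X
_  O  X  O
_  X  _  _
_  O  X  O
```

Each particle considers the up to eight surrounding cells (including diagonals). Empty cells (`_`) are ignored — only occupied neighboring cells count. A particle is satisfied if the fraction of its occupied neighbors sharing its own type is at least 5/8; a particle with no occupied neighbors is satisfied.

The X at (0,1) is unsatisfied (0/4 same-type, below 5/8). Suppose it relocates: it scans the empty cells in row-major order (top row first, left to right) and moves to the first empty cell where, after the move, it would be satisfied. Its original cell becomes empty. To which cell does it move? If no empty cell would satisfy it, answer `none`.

Vacating (0,1). Empty cells in order:
  (1,1): 2/6 same-type → still unsatisfied.
  (2,0): 1/3 same-type → still unsatisfied.
  (3,0): 2/3 same-type → satisfied — stop here.

(3,0)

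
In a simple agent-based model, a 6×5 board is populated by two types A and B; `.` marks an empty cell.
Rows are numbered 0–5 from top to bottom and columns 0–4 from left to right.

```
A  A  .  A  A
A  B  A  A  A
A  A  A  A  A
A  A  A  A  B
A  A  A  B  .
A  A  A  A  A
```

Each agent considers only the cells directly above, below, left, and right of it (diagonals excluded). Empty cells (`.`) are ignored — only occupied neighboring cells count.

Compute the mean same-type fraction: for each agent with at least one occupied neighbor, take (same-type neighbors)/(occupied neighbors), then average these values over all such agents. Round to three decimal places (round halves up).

0.792

Row 0: (0,0)A 2/2 · (0,1)A 1/2 · (0,3)A 2/2 · (0,4)A 2/2
Row 1: (1,0)A 2/3 · (1,1)B 0/4 · (1,2)A 2/3 · (1,3)A 4/4 · (1,4)A 3/3
Row 2: (2,0)A 3/3 · (2,1)A 3/4 · (2,2)A 4/4 · (2,3)A 4/4 · (2,4)A 2/3
Row 3: (3,0)A 3/3 · (3,1)A 4/4 · (3,2)A 4/4 · (3,3)A 2/4 · (3,4)B 0/2
Row 4: (4,0)A 3/3 · (4,1)A 4/4 · (4,2)A 3/4 · (4,3)B 0/3
Row 5: (5,0)A 2/2 · (5,1)A 3/3 · (5,2)A 3/3 · (5,3)A 2/3 · (5,4)A 1/1
Sum over 28 agents: 2/2 + 1/2 + 2/2 + 2/2 + 2/3 + 0/4 + 2/3 + 4/4 + 3/3 + 3/3 + 3/4 + 4/4 + 4/4 + 2/3 + 3/3 + 4/4 + 4/4 + 2/4 + 0/2 + 3/3 + 4/4 + 3/4 + 0/3 + 2/2 + 3/3 + 3/3 + 2/3 + 1/1 = 133/6; mean = 133/6 ÷ 28 = 19/24 = 0.791666… → 0.792.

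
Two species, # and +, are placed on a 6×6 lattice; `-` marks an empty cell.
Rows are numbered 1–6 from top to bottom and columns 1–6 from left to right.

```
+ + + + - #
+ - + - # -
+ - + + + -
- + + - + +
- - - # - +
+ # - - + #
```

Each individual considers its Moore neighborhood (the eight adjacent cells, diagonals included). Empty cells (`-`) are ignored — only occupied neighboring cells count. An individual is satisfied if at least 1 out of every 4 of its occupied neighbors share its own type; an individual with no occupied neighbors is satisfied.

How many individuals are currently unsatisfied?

(1,1)+ 2/2 satisfied
(1,2)+ 4/4 satisfied
(1,3)+ 3/3 satisfied
(1,4)+ 2/3 satisfied
(1,6)# 1/1 satisfied
(2,1)+ 3/3 satisfied
(2,3)+ 5/5 satisfied
(2,5)# 1/4 satisfied
(3,1)+ 2/2 satisfied
(3,3)+ 4/4 satisfied
(3,4)+ 5/6 satisfied
(3,5)+ 3/4 satisfied
(4,2)+ 3/3 satisfied
(4,3)+ 3/4 satisfied
(4,5)+ 4/5 satisfied
(4,6)+ 3/3 satisfied
(5,4)# 0/3 not
(5,6)+ 3/4 satisfied
(6,1)+ 0/1 not
(6,2)# 0/1 not
(6,5)+ 1/3 satisfied
(6,6)# 0/2 not
Unsatisfied: (5,4), (6,1), (6,2), (6,6) — 4 in total.

4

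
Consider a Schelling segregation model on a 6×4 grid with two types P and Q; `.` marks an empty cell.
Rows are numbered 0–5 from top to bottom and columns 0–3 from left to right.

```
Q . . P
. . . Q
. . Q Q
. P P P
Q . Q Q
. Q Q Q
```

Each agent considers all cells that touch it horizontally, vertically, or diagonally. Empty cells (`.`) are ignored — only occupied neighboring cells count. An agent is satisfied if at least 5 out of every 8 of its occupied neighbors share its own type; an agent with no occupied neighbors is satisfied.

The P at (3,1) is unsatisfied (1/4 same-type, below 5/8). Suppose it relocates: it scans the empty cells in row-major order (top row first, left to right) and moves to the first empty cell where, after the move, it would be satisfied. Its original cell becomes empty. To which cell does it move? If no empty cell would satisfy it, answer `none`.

Vacating (3,1). Empty cells in order:
  (0,1): 0/1 same-type → still unsatisfied.
  (0,2): 1/2 same-type → still unsatisfied.
  (1,0): 0/1 same-type → still unsatisfied.
  (1,1): 0/2 same-type → still unsatisfied.
  (1,2): 1/4 same-type → still unsatisfied.
  (2,0): 0/0 same-type → satisfied — stop here.

(2,0)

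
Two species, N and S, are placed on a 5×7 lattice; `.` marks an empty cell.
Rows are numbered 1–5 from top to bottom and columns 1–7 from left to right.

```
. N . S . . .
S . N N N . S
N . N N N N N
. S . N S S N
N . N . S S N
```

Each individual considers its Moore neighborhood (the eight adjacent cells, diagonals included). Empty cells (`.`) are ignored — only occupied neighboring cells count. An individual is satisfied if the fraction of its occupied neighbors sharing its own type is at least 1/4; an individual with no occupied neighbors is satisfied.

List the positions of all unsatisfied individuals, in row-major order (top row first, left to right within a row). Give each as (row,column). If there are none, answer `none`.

(1,4), (2,1), (2,7), (3,1), (4,2), (5,1)

Row 1: (1,2)N 1/2 ok · (1,4)S 0/3 unhappy
Row 2: (2,1)S 0/2 unhappy · (2,3)N 4/5 ok · (2,4)N 5/6 ok · (2,5)N 4/5 ok · (2,7)S 0/2 unhappy
Row 3: (3,1)N 0/2 unhappy · (3,3)N 4/5 ok · (3,4)N 6/7 ok · (3,5)N 5/7 ok · (3,6)N 4/7 ok · (3,7)N 2/4 ok
Row 4: (4,2)S 0/4 unhappy · (4,4)N 4/6 ok · (4,5)S 3/7 ok · (4,6)S 3/8 ok · (4,7)N 3/5 ok
Row 5: (5,1)N 0/1 unhappy · (5,3)N 1/2 ok · (5,5)S 3/4 ok · (5,6)S 3/5 ok · (5,7)N 1/3 ok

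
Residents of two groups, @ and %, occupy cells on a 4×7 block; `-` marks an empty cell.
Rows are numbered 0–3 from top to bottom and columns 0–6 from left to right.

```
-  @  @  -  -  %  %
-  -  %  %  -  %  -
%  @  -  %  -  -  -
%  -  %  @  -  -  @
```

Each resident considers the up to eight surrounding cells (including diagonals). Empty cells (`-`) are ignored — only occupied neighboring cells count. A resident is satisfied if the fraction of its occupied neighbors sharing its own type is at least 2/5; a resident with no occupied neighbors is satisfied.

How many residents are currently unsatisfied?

(0,1)@ 1/2 ok
(0,2)@ 1/3 unhappy
(0,5)% 2/2 ok
(0,6)% 2/2 ok
(1,2)% 2/5 ok
(1,3)% 2/3 ok
(1,5)% 2/2 ok
(2,0)% 1/2 ok
(2,1)@ 0/4 unhappy
(2,3)% 3/4 ok
(3,0)% 1/2 ok
(3,2)% 1/3 unhappy
(3,3)@ 0/2 unhappy
(3,6)@ 0/0 ok
Unsatisfied: (0,2), (2,1), (3,2), (3,3) — 4 in total.

4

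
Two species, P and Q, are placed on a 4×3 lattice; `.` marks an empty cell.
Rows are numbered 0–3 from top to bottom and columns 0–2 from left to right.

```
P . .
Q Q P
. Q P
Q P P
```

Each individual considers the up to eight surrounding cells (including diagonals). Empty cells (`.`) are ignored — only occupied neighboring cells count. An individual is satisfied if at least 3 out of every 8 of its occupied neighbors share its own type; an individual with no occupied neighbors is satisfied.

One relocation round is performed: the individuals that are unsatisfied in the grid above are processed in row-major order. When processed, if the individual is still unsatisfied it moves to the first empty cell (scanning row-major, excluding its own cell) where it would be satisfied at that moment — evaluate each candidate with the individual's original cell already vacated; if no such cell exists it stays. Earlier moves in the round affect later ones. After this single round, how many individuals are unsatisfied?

0

Initially unsatisfied (in order): (0,0), (1,2).
  (0,0) → (0,2).
  (1,2): now satisfied by earlier moves; stays.
Resulting grid:
. . P
Q Q P
. Q P
Q P P
All satisfied now.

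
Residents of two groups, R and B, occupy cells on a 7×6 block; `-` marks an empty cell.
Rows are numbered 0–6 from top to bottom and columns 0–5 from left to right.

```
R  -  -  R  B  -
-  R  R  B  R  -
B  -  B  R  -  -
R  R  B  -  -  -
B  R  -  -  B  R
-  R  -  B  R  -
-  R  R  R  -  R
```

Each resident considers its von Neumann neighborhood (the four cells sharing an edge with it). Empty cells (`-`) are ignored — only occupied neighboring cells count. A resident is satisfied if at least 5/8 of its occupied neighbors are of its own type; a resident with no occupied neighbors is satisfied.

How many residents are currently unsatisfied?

(0,0)R 0/0 ✓
(0,3)R 0/2 ✗
(0,4)B 0/2 ✗
(1,1)R 1/1 ✓
(1,2)R 1/3 ✗
(1,3)B 0/4 ✗
(1,4)R 0/2 ✗
(2,0)B 0/1 ✗
(2,2)B 1/3 ✗
(2,3)R 0/2 ✗
(3,0)R 1/3 ✗
(3,1)R 2/3 ✓
(3,2)B 1/2 ✗
(4,0)B 0/2 ✗
(4,1)R 2/3 ✓
(4,4)B 0/2 ✗
(4,5)R 0/1 ✗
(5,1)R 2/2 ✓
(5,3)B 0/2 ✗
(5,4)R 0/2 ✗
(6,1)R 2/2 ✓
(6,2)R 2/2 ✓
(6,3)R 1/2 ✗
(6,5)R 0/0 ✓
Unsatisfied: (0,3), (0,4), (1,2), (1,3), (1,4), (2,0), (2,2), (2,3), (3,0), (3,2), (4,0), (4,4), (4,5), (5,3), (5,4), (6,3) — 16 in total.

16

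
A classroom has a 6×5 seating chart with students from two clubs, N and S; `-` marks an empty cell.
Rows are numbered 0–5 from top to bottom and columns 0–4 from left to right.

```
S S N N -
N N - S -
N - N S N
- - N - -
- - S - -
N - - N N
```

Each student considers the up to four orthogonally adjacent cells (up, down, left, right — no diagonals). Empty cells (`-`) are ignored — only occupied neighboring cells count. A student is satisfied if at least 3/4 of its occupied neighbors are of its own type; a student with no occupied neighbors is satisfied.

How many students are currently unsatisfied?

Row 0: (0,0)S 1/2 unhappy · (0,1)S 1/3 unhappy · (0,2)N 1/2 unhappy · (0,3)N 1/2 unhappy
Row 1: (1,0)N 2/3 unhappy · (1,1)N 1/2 unhappy · (1,3)S 1/2 unhappy
Row 2: (2,0)N 1/1 ok · (2,2)N 1/2 unhappy · (2,3)S 1/3 unhappy · (2,4)N 0/1 unhappy
Row 3: (3,2)N 1/2 unhappy
Row 4: (4,2)S 0/1 unhappy
Row 5: (5,0)N 0/0 ok · (5,3)N 1/1 ok · (5,4)N 1/1 ok
Unsatisfied: (0,0), (0,1), (0,2), (0,3), (1,0), (1,1), (1,3), (2,2), (2,3), (2,4), (3,2), (4,2) — 12 in total.

12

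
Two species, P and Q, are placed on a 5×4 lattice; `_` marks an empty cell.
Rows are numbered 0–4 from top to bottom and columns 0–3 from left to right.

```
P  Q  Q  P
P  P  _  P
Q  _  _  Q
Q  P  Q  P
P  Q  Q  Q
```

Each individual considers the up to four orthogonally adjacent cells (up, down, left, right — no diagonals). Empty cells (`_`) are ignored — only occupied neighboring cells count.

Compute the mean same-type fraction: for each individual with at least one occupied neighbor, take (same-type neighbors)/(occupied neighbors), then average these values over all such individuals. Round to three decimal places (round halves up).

Row 0: (0,0)P 1/2 · (0,1)Q 1/3 · (0,2)Q 1/2 · (0,3)P 1/2
Row 1: (1,0)P 2/3 · (1,1)P 1/2 · (1,3)P 1/2
Row 2: (2,0)Q 1/2 · (2,3)Q 0/2
Row 3: (3,0)Q 1/3 · (3,1)P 0/3 · (3,2)Q 1/3 · (3,3)P 0/3
Row 4: (4,0)P 0/2 · (4,1)Q 1/3 · (4,2)Q 3/3 · (4,3)Q 1/2
Sum over 17 individuals: 1/2 + 1/3 + 1/2 + 1/2 + 2/3 + 1/2 + 1/2 + 1/2 + 0/2 + 1/3 + 0/3 + 1/3 + 0/3 + 0/2 + 1/3 + 3/3 + 1/2 = 13/2; mean = 13/2 ÷ 17 = 13/34 = 0.382352… → 0.382.

0.382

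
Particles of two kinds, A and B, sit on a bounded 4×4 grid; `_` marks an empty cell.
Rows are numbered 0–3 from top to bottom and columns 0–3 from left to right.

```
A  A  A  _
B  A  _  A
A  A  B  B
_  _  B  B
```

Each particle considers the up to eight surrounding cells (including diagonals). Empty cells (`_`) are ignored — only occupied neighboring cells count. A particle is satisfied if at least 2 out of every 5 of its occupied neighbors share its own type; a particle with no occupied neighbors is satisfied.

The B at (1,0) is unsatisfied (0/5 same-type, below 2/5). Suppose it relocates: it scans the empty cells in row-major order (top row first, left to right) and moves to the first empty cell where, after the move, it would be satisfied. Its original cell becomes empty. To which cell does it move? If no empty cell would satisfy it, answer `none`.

(3,1)

Vacating (1,0). Empty cells in order:
  (0,3): 0/2 same-type → still unsatisfied.
  (1,2): 2/7 same-type → still unsatisfied.
  (3,0): 0/2 same-type → still unsatisfied.
  (3,1): 2/4 same-type → satisfied — stop here.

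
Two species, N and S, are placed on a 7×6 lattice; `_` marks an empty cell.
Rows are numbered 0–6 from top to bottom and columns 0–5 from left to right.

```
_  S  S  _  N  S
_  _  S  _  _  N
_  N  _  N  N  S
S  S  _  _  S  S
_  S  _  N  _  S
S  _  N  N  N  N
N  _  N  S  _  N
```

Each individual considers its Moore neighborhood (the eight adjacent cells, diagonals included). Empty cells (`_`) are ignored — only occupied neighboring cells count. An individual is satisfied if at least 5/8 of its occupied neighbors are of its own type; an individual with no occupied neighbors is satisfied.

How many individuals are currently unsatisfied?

14

(0,1)S 2/2 satisfied
(0,2)S 2/2 satisfied
(0,4)N 1/2 not
(0,5)S 0/2 not
(1,2)S 2/4 not
(1,5)N 2/4 not
(2,1)N 0/3 not
(2,3)N 1/3 not
(2,4)N 2/5 not
(2,5)S 2/4 not
(3,0)S 2/3 satisfied
(3,1)S 2/3 satisfied
(3,4)S 3/6 not
(3,5)S 3/4 satisfied
(4,1)S 3/4 satisfied
(4,3)N 3/4 satisfied
(4,5)S 2/4 not
(5,0)S 1/2 not
(5,2)N 3/5 not
(5,3)N 4/5 satisfied
(5,4)N 4/6 satisfied
(5,5)N 2/3 satisfied
(6,0)N 0/1 not
(6,2)N 2/3 satisfied
(6,3)S 0/4 not
(6,5)N 2/2 satisfied
Unsatisfied: (0,4), (0,5), (1,2), (1,5), (2,1), (2,3), (2,4), (2,5), (3,4), (4,5), (5,0), (5,2), (6,0), (6,3) — 14 in total.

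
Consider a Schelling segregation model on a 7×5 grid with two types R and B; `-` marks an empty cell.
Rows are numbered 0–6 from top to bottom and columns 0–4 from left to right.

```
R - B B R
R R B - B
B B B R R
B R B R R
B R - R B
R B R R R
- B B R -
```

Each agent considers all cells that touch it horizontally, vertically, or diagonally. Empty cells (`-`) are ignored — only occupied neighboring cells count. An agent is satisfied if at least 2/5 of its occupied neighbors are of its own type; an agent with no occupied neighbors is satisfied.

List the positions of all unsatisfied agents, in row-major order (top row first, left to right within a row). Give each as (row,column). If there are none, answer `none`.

(0,0)R 2/2 ok
(0,2)B 2/3 ok
(0,3)B 3/4 ok
(0,4)R 0/2 unhappy
(1,0)R 2/4 ok
(1,1)R 2/7 unhappy
(1,2)B 4/6 ok
(1,4)B 1/4 unhappy
(2,0)B 2/5 ok
(2,1)B 5/8 ok
(2,2)B 3/7 ok
(2,3)R 3/7 ok
(2,4)R 3/4 ok
(3,0)B 3/5 ok
(3,1)R 1/7 unhappy
(3,2)B 2/7 unhappy
(3,3)R 4/7 ok
(3,4)R 4/5 ok
(4,0)B 2/5 ok
(4,1)R 3/7 ok
(4,3)R 5/7 ok
(4,4)B 0/5 unhappy
(5,0)R 1/4 unhappy
(5,1)B 3/6 ok
(5,2)R 4/7 ok
(5,3)R 4/6 ok
(5,4)R 3/4 ok
(6,1)B 2/4 ok
(6,2)B 2/5 ok
(6,3)R 3/4 ok

(0,4), (1,1), (1,4), (3,1), (3,2), (4,4), (5,0)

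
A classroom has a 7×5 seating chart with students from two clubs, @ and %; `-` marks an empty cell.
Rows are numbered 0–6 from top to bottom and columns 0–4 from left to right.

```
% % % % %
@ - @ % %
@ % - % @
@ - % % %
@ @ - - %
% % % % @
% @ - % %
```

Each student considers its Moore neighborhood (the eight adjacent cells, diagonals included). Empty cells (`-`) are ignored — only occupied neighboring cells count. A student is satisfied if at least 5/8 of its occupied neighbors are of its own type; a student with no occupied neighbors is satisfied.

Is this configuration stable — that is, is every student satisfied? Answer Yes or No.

(0,0)% 1/2 unhappy
(0,1)% 2/4 unhappy
(0,2)% 3/4 ok
(0,3)% 4/5 ok
(0,4)% 3/3 ok
(1,0)@ 1/4 unhappy
(1,2)@ 0/6 unhappy
(1,3)% 5/7 ok
(1,4)% 4/5 ok
(2,0)@ 2/3 ok
(2,1)% 1/5 unhappy
(2,3)% 5/7 ok
(2,4)@ 0/5 unhappy
(3,0)@ 3/4 ok
(3,2)% 3/4 ok
(3,3)% 4/5 ok
(3,4)% 3/4 ok
(4,0)@ 2/4 unhappy
(4,1)@ 2/6 unhappy
(4,4)% 3/4 ok
(5,0)% 2/5 unhappy
(5,1)% 3/6 unhappy
(5,2)% 3/5 unhappy
(5,3)% 4/5 ok
(5,4)@ 0/4 unhappy
(6,0)% 2/3 ok
(6,1)@ 0/4 unhappy
(6,3)% 3/4 ok
(6,4)% 2/3 ok
For instance (0,0) has only 1/2 same-type neighbors, below 5/8.

No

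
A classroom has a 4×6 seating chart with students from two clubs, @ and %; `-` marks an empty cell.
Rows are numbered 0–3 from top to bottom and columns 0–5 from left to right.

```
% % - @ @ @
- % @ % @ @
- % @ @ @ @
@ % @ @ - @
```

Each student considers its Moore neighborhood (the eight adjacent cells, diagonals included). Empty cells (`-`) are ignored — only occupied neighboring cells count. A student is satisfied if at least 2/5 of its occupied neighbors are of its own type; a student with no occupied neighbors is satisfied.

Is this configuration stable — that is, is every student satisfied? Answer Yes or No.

(0,0)% 2/2 ✓
(0,1)% 2/3 ✓
(0,3)@ 3/4 ✓
(0,4)@ 4/5 ✓
(0,5)@ 3/3 ✓
(1,1)% 3/5 ✓
(1,2)@ 3/7 ✓
(1,3)% 0/7 ✗
(1,4)@ 7/8 ✓
(1,5)@ 5/5 ✓
(2,1)% 2/6 ✗
(2,2)@ 4/8 ✓
(2,3)@ 6/7 ✓
(2,4)@ 6/7 ✓
(2,5)@ 4/4 ✓
(3,0)@ 0/2 ✗
(3,1)% 1/4 ✗
(3,2)@ 3/5 ✓
(3,3)@ 4/4 ✓
(3,5)@ 2/2 ✓
For instance (1,3) has only 0/7 same-type neighbors, below 2/5.

No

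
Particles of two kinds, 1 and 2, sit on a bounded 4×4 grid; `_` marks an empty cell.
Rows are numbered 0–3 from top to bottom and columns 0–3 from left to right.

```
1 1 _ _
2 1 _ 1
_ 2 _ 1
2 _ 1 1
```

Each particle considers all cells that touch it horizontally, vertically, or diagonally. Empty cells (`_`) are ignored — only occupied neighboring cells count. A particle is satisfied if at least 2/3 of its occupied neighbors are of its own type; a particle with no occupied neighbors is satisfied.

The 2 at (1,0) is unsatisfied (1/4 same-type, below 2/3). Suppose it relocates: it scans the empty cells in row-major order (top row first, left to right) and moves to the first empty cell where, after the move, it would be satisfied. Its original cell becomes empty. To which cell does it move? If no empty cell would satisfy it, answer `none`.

(2,0)

Vacating (1,0). Empty cells in order:
  (0,2): 0/3 same-type → still unsatisfied.
  (0,3): 0/1 same-type → still unsatisfied.
  (1,2): 1/5 same-type → still unsatisfied.
  (2,0): 2/3 same-type → satisfied — stop here.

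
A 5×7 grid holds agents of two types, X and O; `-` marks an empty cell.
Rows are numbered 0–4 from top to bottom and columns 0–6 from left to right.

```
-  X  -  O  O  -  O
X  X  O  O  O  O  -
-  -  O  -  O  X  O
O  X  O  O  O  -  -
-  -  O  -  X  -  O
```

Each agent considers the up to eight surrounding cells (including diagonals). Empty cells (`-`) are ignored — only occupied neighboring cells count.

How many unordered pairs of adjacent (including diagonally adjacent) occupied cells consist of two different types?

14

Scan each occupied cell's neighbors to the right and below (and the two forward diagonals) so each pair is counted once.
From row 0: 1 unlike of 11 pairs (running 1/11).
From row 1: 4 unlike of 14 pairs (running 5/25).
From row 2: 4 unlike of 8 pairs (running 9/33).
From row 3: 5 unlike of 9 pairs (running 14/42).
Total adjacent occupied pairs: 42; unlike-type pairs: 14.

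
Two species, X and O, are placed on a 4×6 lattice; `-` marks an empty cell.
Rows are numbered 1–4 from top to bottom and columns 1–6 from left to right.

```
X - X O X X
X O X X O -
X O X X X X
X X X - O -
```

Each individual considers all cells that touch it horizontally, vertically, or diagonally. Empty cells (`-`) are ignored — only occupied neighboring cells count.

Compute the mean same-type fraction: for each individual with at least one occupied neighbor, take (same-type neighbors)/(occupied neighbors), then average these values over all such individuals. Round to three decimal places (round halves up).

0.481

Row 1: (1,1)X 1/2 · (1,3)X 2/4 · (1,4)O 1/5 · (1,5)X 2/4 · (1,6)X 1/2
Row 2: (2,1)X 2/4 · (2,2)O 1/7 · (2,3)X 4/7 · (2,4)X 6/8 · (2,5)O 1/7
Row 3: (3,1)X 3/5 · (3,2)O 1/8 · (3,3)X 5/7 · (3,4)X 5/7 · (3,5)X 3/5 · (3,6)X 1/3
Row 4: (4,1)X 2/3 · (4,2)X 4/5 · (4,3)X 3/4 · (4,5)O 0/3
Sum over 20 individuals: 1/2 + 2/4 + 1/5 + 2/4 + 1/2 + 2/4 + 1/7 + 4/7 + 6/8 + 1/7 + 3/5 + 1/8 + 5/7 + 5/7 + 3/5 + 1/3 + 2/3 + 4/5 + 3/4 + 0/3 = 2691/280; mean = 2691/280 ÷ 20 = 2691/5600 = 0.480535… → 0.481.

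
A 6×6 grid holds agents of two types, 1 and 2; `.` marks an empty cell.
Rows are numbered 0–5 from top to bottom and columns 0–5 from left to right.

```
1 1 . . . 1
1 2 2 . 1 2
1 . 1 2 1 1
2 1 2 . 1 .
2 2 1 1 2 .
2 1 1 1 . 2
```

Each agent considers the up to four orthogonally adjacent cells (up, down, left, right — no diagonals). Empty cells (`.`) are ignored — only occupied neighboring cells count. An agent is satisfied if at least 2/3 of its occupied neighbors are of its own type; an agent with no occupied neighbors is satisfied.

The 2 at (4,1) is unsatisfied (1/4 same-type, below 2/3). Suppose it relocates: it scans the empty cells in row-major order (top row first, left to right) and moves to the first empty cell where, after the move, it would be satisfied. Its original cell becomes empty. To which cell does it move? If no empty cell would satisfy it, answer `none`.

Vacating (4,1). Empty cells in order:
  (0,2): 1/2 same-type → still unsatisfied.
  (0,3): 0/0 same-type → satisfied — stop here.

(0,3)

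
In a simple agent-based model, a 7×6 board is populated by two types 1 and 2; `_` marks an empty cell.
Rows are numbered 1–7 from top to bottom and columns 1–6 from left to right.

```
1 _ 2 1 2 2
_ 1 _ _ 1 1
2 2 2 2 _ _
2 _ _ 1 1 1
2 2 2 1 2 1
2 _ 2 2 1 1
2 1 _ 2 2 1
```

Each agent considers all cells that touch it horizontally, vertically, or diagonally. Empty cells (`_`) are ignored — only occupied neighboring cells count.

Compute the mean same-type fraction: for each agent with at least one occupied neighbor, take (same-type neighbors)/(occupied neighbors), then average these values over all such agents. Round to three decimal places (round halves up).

Row 1: (1,1)1 1/1 · (1,3)2 0/2 · (1,4)1 1/3 · (1,5)2 1/4 · (1,6)2 1/3
Row 2: (2,2)1 1/5 · (2,5)1 2/5 · (2,6)1 1/3
Row 3: (3,1)2 2/3 · (3,2)2 3/4 · (3,3)2 2/4 · (3,4)2 1/4
Row 4: (4,1)2 4/4 · (4,4)1 2/6 · (4,5)1 4/6 · (4,6)1 2/3
Row 5: (5,1)2 3/3 · (5,2)2 5/5 · (5,3)2 3/5 · (5,4)1 3/7 · (5,5)2 1/8 · (5,6)1 4/5
Row 6: (6,1)2 3/4 · (6,3)2 4/6 · (6,4)2 5/7 · (6,5)1 4/8 · (6,6)1 3/5
Row 7: (7,1)2 1/2 · (7,2)1 0/3 · (7,4)2 3/4 · (7,5)2 2/5 · (7,6)1 2/3
Sum over 32 agents: 1/1 + 0/2 + 1/3 + 1/4 + 1/3 + 1/5 + 2/5 + 1/3 + 2/3 + 3/4 + 2/4 + 1/4 + 4/4 + 2/6 + 4/6 + 2/3 + 3/3 + 5/5 + 3/5 + 3/7 + 1/8 + 4/5 + 3/4 + 4/6 + 5/7 + 4/8 + 3/5 + 1/2 + 0/3 + 3/4 + 2/5 + 2/3 = 2887/168; mean = 2887/168 ÷ 32 = 2887/5376 = 0.537016… → 0.537.

0.537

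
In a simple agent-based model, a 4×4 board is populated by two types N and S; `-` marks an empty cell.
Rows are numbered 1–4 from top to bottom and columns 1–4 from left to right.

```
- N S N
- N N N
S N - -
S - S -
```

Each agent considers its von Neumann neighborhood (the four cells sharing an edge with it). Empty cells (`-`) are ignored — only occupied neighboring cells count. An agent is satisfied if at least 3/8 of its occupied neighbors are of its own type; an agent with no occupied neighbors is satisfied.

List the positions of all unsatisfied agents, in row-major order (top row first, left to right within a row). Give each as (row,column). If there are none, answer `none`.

(1,3)

Row 1: (1,2)N 1/2 ✓ · (1,3)S 0/3 ✗ · (1,4)N 1/2 ✓
Row 2: (2,2)N 3/3 ✓ · (2,3)N 2/3 ✓ · (2,4)N 2/2 ✓
Row 3: (3,1)S 1/2 ✓ · (3,2)N 1/2 ✓
Row 4: (4,1)S 1/1 ✓ · (4,3)S 0/0 ✓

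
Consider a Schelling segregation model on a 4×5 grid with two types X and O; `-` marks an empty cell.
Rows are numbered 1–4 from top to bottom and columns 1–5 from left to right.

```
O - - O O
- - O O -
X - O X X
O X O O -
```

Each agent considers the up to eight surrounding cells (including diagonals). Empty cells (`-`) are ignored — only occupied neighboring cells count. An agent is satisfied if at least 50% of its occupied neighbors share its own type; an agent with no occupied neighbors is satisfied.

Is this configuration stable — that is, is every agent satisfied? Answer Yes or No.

(1,1)O 0/0 satisfied
(1,4)O 3/3 satisfied
(1,5)O 2/2 satisfied
(2,3)O 3/4 satisfied
(2,4)O 4/6 satisfied
(3,1)X 1/2 satisfied
(3,3)O 4/6 satisfied
(3,4)X 1/6 not
(3,5)X 1/3 not
(4,1)O 0/2 not
(4,2)X 1/4 not
(4,3)O 2/4 satisfied
(4,4)O 2/4 satisfied
For instance (3,4) has only 1/6 same-type neighbors, below 1/2.

No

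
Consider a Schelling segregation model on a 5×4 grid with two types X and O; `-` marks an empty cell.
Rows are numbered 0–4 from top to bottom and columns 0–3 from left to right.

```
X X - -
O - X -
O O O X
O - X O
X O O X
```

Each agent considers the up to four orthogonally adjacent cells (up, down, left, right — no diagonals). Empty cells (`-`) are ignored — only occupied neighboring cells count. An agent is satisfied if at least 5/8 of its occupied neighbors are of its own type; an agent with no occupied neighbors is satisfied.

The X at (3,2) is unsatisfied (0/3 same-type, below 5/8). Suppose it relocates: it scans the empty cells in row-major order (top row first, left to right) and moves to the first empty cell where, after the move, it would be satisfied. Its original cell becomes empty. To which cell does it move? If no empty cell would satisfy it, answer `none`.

Vacating (3,2). Empty cells in order:
  (0,2): 2/2 same-type → satisfied — stop here.

(0,2)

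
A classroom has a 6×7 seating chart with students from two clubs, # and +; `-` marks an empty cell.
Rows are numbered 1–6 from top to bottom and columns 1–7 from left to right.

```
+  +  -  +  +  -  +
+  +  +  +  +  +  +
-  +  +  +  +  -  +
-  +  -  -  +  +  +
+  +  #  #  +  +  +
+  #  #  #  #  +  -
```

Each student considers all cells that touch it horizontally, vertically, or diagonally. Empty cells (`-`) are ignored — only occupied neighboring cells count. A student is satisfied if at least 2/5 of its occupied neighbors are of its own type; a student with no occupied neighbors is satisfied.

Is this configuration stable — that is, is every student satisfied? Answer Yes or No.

Row 1: (1,1)+ 3/3 ✓ · (1,2)+ 4/4 ✓ · (1,4)+ 4/4 ✓ · (1,5)+ 4/4 ✓ · (1,7)+ 2/2 ✓
Row 2: (2,1)+ 4/4 ✓ · (2,2)+ 6/6 ✓ · (2,3)+ 7/7 ✓ · (2,4)+ 7/7 ✓ · (2,5)+ 6/6 ✓ · (2,6)+ 6/6 ✓ · (2,7)+ 3/3 ✓
Row 3: (3,2)+ 5/5 ✓ · (3,3)+ 6/6 ✓ · (3,4)+ 6/6 ✓ · (3,5)+ 6/6 ✓ · (3,7)+ 4/4 ✓
Row 4: (4,2)+ 4/5 ✓ · (4,5)+ 5/6 ✓ · (4,6)+ 7/7 ✓ · (4,7)+ 4/4 ✓
Row 5: (5,1)+ 3/4 ✓ · (5,2)+ 3/6 ✓ · (5,3)# 4/6 ✓ · (5,4)# 4/6 ✓ · (5,5)+ 4/7 ✓ · (5,6)+ 6/7 ✓ · (5,7)+ 4/4 ✓
Row 6: (6,1)+ 2/3 ✓ · (6,2)# 2/5 ✓ · (6,3)# 4/5 ✓ · (6,4)# 4/5 ✓ · (6,5)# 2/5 ✓ · (6,6)+ 3/4 ✓
All meet the threshold, so the configuration is stable.

Yes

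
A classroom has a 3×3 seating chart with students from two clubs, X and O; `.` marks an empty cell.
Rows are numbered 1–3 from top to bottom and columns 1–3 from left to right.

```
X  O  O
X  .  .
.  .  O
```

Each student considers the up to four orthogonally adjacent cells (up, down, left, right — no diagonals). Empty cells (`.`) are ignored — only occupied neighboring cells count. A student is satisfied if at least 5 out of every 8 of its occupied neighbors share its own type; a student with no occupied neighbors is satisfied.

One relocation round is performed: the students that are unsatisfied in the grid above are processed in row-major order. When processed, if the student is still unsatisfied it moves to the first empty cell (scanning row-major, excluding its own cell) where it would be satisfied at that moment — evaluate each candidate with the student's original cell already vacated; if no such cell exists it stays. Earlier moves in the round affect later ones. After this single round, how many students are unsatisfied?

Initially unsatisfied (in order): (1,1), (1,2).
  (1,1) → (3,1).
  (1,2): now satisfied by earlier moves; stays.
Resulting grid:
. O O
X . .
X . O
All satisfied now.

0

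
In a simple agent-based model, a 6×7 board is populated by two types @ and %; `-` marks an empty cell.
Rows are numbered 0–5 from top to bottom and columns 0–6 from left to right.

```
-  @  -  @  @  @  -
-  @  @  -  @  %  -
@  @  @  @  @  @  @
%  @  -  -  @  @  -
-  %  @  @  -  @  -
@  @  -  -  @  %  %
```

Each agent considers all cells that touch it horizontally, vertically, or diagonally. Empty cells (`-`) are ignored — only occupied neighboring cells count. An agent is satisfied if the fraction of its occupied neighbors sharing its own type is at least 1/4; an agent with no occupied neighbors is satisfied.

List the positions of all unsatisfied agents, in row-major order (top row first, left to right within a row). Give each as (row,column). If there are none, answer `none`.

Row 0: (0,1)@ 2/2 ✓ · (0,3)@ 3/3 ✓ · (0,4)@ 3/4 ✓ · (0,5)@ 2/3 ✓
Row 1: (1,1)@ 5/5 ✓ · (1,2)@ 6/6 ✓ · (1,4)@ 6/7 ✓ · (1,5)% 0/6 ✗
Row 2: (2,0)@ 3/4 ✓ · (2,1)@ 5/6 ✓ · (2,2)@ 5/5 ✓ · (2,3)@ 5/5 ✓ · (2,4)@ 5/6 ✓ · (2,5)@ 5/6 ✓ · (2,6)@ 2/3 ✓
Row 3: (3,0)% 1/4 ✓ · (3,1)@ 4/6 ✓ · (3,4)@ 6/6 ✓ · (3,5)@ 5/5 ✓
Row 4: (4,1)% 1/5 ✗ · (4,2)@ 3/4 ✓ · (4,3)@ 3/3 ✓ · (4,5)@ 3/5 ✓
Row 5: (5,0)@ 1/2 ✓ · (5,1)@ 2/3 ✓ · (5,4)@ 2/3 ✓ · (5,5)% 1/3 ✓ · (5,6)% 1/2 ✓

(1,5), (4,1)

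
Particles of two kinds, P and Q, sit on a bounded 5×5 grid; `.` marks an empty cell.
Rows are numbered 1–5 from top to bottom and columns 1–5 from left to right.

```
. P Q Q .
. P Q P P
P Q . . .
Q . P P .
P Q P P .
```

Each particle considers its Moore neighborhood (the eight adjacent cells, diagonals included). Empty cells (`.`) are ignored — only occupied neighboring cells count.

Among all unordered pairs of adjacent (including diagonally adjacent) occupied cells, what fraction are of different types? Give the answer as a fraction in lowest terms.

16/31

Scan each occupied cell's neighbors to the right and below (and the two forward diagonals) so each pair is counted once.
From row 1: 6 unlike of 10 pairs (running 6/10).
From row 2: 3 unlike of 6 pairs (running 9/16).
From row 3: 3 unlike of 4 pairs (running 12/20).
From row 4: 2 unlike of 8 pairs (running 14/28).
From row 5: 2 unlike of 3 pairs (running 16/31).
Total adjacent occupied pairs: 31; unlike-type pairs: 16.
16/31 is already in lowest terms.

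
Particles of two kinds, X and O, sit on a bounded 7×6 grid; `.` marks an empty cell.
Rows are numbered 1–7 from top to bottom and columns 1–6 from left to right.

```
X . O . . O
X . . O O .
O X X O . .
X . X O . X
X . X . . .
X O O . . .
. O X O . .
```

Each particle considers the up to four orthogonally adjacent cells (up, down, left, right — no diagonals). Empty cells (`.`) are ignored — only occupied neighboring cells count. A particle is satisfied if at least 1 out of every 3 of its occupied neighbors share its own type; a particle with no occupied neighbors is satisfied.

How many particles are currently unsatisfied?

Row 1: (1,1)X 1/1 satisfied · (1,3)O 0/0 satisfied · (1,6)O 0/0 satisfied
Row 2: (2,1)X 1/2 satisfied · (2,4)O 2/2 satisfied · (2,5)O 1/1 satisfied
Row 3: (3,1)O 0/3 not · (3,2)X 1/2 satisfied · (3,3)X 2/3 satisfied · (3,4)O 2/3 satisfied
Row 4: (4,1)X 1/2 satisfied · (4,3)X 2/3 satisfied · (4,4)O 1/2 satisfied · (4,6)X 0/0 satisfied
Row 5: (5,1)X 2/2 satisfied · (5,3)X 1/2 satisfied
Row 6: (6,1)X 1/2 satisfied · (6,2)O 2/3 satisfied · (6,3)O 1/3 satisfied
Row 7: (7,2)O 1/2 satisfied · (7,3)X 0/3 not · (7,4)O 0/1 not
Unsatisfied: (3,1), (7,3), (7,4) — 3 in total.

3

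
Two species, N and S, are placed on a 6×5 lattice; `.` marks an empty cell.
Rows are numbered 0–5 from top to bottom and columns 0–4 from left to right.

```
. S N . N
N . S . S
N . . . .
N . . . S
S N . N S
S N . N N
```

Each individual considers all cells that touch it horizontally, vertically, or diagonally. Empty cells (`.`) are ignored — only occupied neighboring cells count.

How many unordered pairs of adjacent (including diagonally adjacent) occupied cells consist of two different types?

13

Scan each occupied cell's neighbors to the right and below (and the two forward diagonals) so each pair is counted once.
From row 0: 4 unlike of 5 pairs (running 4/5).
From row 1: 0 unlike of 1 pairs (running 4/6).
From row 2: 0 unlike of 1 pairs (running 4/7).
From row 3: 2 unlike of 4 pairs (running 6/11).
From row 4: 6 unlike of 10 pairs (running 12/21).
From row 5: 1 unlike of 2 pairs (running 13/23).
Total adjacent occupied pairs: 23; unlike-type pairs: 13.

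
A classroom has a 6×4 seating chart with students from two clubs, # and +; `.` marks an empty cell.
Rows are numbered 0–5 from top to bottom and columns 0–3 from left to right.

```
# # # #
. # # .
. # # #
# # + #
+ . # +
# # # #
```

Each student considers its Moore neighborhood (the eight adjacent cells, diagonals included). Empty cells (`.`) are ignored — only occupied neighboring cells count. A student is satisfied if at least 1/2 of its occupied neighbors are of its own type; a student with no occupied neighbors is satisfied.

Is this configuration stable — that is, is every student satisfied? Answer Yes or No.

No

(0,0)# 2/2 satisfied
(0,1)# 4/4 satisfied
(0,2)# 4/4 satisfied
(0,3)# 2/2 satisfied
(1,1)# 6/6 satisfied
(1,2)# 7/7 satisfied
(2,1)# 5/6 satisfied
(2,2)# 6/7 satisfied
(2,3)# 3/4 satisfied
(3,0)# 2/3 satisfied
(3,1)# 4/6 satisfied
(3,2)+ 1/7 not
(3,3)# 3/5 satisfied
(4,0)+ 0/4 not
(4,2)# 5/7 satisfied
(4,3)+ 1/5 not
(5,0)# 1/2 satisfied
(5,1)# 3/4 satisfied
(5,2)# 3/4 satisfied
(5,3)# 2/3 satisfied
For instance (3,2) has only 1/7 same-type neighbors, below 1/2.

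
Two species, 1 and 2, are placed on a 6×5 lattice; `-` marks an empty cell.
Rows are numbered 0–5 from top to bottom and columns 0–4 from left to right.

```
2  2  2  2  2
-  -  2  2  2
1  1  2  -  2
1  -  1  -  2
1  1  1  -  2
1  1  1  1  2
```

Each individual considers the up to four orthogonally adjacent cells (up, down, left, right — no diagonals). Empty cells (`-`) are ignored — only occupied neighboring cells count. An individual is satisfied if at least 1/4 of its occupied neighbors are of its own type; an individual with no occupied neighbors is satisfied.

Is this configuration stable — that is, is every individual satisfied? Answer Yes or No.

Yes

(0,0)2 1/1 ok
(0,1)2 2/2 ok
(0,2)2 3/3 ok
(0,3)2 3/3 ok
(0,4)2 2/2 ok
(1,2)2 3/3 ok
(1,3)2 3/3 ok
(1,4)2 3/3 ok
(2,0)1 2/2 ok
(2,1)1 1/2 ok
(2,2)2 1/3 ok
(2,4)2 2/2 ok
(3,0)1 2/2 ok
(3,2)1 1/2 ok
(3,4)2 2/2 ok
(4,0)1 3/3 ok
(4,1)1 3/3 ok
(4,2)1 3/3 ok
(4,4)2 2/2 ok
(5,0)1 2/2 ok
(5,1)1 3/3 ok
(5,2)1 3/3 ok
(5,3)1 1/2 ok
(5,4)2 1/2 ok
All meet the threshold, so the configuration is stable.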